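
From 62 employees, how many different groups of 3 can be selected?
C(62,3) = 62!/(3!×59!) = 37820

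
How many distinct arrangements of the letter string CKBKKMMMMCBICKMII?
17! / (3! × 4! × 2! × 5! × 3!) = 1715313600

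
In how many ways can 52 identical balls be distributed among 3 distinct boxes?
C(52+3-1, 3-1) = C(54, 2) = 1431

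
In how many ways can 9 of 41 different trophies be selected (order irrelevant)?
C(41,9) = 41!/(9!×32!) = 350343565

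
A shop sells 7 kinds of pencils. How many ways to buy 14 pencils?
C(14+7-1, 7-1) = C(20, 6) = 38760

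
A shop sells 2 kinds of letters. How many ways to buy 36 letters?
C(36+2-1, 2-1) = C(37, 1) = 37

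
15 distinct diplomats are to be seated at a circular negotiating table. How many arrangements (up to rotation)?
Circular: fix one position, arrange the rest. (15-1)! = 87178291200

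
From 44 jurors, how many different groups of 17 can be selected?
C(44,17) = 44!/(17!×27!) = 686353797976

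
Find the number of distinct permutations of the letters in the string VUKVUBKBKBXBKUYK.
16! / (4! × 3! × 2! × 5! × 1! × 1!) = 605404800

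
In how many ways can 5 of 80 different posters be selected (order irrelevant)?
C(80,5) = 80!/(5!×75!) = 24040016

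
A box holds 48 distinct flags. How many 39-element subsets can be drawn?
C(48,39) = 48!/(39!×9!) = 1677106640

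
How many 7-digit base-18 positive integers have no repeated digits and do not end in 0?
Last digit: 17 nonzero choices. First digit: 16 (nonzero, ≠last). Middle 5: P(16,5) = 524160. Total = 142571520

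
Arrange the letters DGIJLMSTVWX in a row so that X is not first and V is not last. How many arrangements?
By inclusion-exclusion: 11! - 2×(11-1)! + (11-2)! = 39916800 - 7257600 + 362880 = 33022080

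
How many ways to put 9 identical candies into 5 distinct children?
C(9+5-1, 5-1) = C(13, 4) = 715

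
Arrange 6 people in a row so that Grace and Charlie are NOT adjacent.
Total - adjacent = 6! - (6-1)!×2 = 720 - 240 = 480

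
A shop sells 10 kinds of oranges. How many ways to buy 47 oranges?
C(47+10-1, 10-1) = C(56, 9) = 7575968400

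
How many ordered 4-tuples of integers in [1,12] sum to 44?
Coefficient of x^44 in (x + x² + ... + x^12)^4. By inclusion-exclusion on dice exceeding 12: Σ_j (-1)^j C(4,j)·C(44-1-12j, 3) = C(4,0)·C(43,3) - C(4,1)·C(31,3) + C(4,2)·C(19,3) - C(4,3)·C(7,3) = 1·12341 - 4·4495 + 6·969 - 4·35 = 35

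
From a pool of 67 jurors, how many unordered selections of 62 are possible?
C(67,62) = 67!/(62!×5!) = 9657648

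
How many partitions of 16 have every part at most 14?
Let r_j(i) = number of partitions of i into parts ≤ j, for i = 0..16. r_1(i) = 1 for all i; r_j(i) = r_{j-1}(i) + r_j(i-j). Rows j = 2..14: ≤2: 1 1 2 2 3 3 4 4 5 5 6 6 7 7 8 8 9; ≤3: 1 1 2 3 4 5 7 8 10 12 14 16 19 21 24 27 30; ≤4: 1 1 2 3 5 6 9 11 15 18 23 27 34 39 47 54 64; ≤5: 1 1 2 3 5 7 10 13 18 23 30 37 47 57 70 84 101; ≤6: 1 1 2 3 5 7 11 14 20 26 35 44 58 71 90 110 136; ≤7: 1 1 2 3 5 7 11 15 21 28 38 49 65 82 105 131 164; ≤8: 1 1 2 3 5 7 11 15 22 29 40 52 70 89 116 146 186; ≤9: 1 1 2 3 5 7 11 15 22 30 41 54 73 94 123 157 201; ≤10: 1 1 2 3 5 7 11 15 22 30 42 55 75 97 128 164 212; ≤11: 1 1 2 3 5 7 11 15 22 30 42 56 76 99 131 169 219; ≤12: 1 1 2 3 5 7 11 15 22 30 42 56 77 100 133 172 224; ≤13: 1 1 2 3 5 7 11 15 22 30 42 56 77 101 134 174 227; ≤14: 1 1 2 3 5 7 11 15 22 30 42 56 77 101 135 175 229. r_14(16) = 229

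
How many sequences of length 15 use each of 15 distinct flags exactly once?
15! = 1307674368000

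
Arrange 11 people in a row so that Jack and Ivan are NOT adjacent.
Total - adjacent = 11! - (11-1)!×2 = 39916800 - 7257600 = 32659200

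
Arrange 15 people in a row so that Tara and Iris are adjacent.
Treat as block: (15-1)! × 2! = 87178291200 × 2 = 174356582400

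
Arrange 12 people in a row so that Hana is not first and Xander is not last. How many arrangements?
By inclusion-exclusion: 12! - 2×(12-1)! + (12-2)! = 479001600 - 79833600 + 3628800 = 402796800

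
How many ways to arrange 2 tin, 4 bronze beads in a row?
6! / (2! × 4!) = 15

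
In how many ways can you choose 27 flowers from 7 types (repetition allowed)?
C(27+7-1, 7-1) = C(33, 6) = 1107568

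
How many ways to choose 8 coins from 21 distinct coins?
C(21,8) = 21!/(8!×13!) = 203490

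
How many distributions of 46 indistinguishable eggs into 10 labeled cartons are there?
C(46+10-1, 10-1) = C(55, 9) = 6358402050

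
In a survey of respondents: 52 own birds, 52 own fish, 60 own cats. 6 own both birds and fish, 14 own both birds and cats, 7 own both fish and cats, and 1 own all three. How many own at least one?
|A∪B∪C| = 52+52+60-6-14-7+1 = 138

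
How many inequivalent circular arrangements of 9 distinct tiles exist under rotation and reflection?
(9-1)!/2 = 40320/2 = 20160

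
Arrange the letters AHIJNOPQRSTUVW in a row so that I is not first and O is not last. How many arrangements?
By inclusion-exclusion: 14! - 2×(14-1)! + (14-2)! = 87178291200 - 12454041600 + 479001600 = 75203251200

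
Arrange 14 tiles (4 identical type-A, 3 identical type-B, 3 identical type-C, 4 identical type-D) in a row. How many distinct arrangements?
14! / (4! × 3! × 3! × 4!) = 4204200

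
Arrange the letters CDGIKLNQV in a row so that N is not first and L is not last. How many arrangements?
By inclusion-exclusion: 9! - 2×(9-1)! + (9-2)! = 362880 - 80640 + 5040 = 287280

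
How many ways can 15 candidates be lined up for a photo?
15! = 1307674368000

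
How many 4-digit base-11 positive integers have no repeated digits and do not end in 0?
Last digit: 10 nonzero choices. First digit: 9 (nonzero, ≠last). Middle 2: P(9,2) = 72. Total = 6480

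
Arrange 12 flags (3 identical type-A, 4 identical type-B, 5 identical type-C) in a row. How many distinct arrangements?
12! / (3! × 4! × 5!) = 27720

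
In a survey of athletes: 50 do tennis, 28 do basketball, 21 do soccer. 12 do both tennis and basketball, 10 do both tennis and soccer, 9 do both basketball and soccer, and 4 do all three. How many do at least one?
|A∪B∪C| = 50+28+21-12-10-9+4 = 72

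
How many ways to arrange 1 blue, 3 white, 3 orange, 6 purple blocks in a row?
13! / (1! × 3! × 3! × 6!) = 240240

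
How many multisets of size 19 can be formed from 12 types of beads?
C(19+12-1, 12-1) = C(30, 11) = 54627300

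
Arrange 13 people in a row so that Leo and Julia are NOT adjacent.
Total - adjacent = 13! - (13-1)!×2 = 6227020800 - 958003200 = 5269017600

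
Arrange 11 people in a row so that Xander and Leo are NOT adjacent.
Total - adjacent = 11! - (11-1)!×2 = 39916800 - 7257600 = 32659200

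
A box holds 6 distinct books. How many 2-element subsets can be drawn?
C(6,2) = 6!/(2!×4!) = 15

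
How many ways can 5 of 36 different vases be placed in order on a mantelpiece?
P(36,5) = 36!/(36-5)! = 45239040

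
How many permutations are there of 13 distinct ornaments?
13! = 6227020800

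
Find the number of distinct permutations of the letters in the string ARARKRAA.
8! / (4! × 3! × 1!) = 280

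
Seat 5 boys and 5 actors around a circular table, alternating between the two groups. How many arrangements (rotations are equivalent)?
Fix one of the boys: (5-1)! ways for the remaining boys, × 5! ways for the actors = 24 × 120 = 2880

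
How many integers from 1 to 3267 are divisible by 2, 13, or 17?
⌊3267/2⌋+⌊3267/13⌋+⌊3267/17⌋ - ⌊3267/26⌋-⌊3267/34⌋-⌊3267/221⌋ + ⌊3267/442⌋ = 1633+251+192 - 125-96-14 + 7 = 1848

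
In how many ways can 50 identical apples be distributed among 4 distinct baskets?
C(50+4-1, 4-1) = C(53, 3) = 23426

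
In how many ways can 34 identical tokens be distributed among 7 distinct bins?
C(34+7-1, 7-1) = C(40, 6) = 3838380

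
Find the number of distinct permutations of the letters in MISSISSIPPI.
11! / (1! × 4! × 4! × 2!) = 34650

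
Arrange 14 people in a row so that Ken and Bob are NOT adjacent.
Total - adjacent = 14! - (14-1)!×2 = 87178291200 - 12454041600 = 74724249600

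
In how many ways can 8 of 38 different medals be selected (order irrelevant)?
C(38,8) = 38!/(8!×30!) = 48903492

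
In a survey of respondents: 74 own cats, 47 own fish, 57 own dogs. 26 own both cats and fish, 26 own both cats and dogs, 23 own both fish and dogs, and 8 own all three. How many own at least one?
|A∪B∪C| = 74+47+57-26-26-23+8 = 111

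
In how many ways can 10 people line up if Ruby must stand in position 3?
Fix one position: (10-1)! = 362880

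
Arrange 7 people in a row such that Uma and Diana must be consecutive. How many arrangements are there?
Treat the 2 as one block: (7-2+1)! × 2! = 720 × 2 = 1440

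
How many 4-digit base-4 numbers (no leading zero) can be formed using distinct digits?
First digit: 3 choices (nonzero). Then descending: 3 × 3 × 2 × 1 = 18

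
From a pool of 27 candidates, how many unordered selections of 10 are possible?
C(27,10) = 27!/(10!×17!) = 8436285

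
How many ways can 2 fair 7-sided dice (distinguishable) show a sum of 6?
Coefficient of x^6 in (x + x² + ... + x^7)^2. By inclusion-exclusion on dice exceeding 7: Σ_j (-1)^j C(2,j)·C(6-1-7j, 1) = C(2,0)·C(5,1) = 1·5 = 5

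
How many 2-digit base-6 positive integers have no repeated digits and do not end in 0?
Last digit: 5 nonzero choices. First digit: 4 (nonzero, ≠last). Middle 0: P(4,0) = 1. Total = 20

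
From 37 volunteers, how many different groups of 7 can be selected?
C(37,7) = 37!/(7!×30!) = 10295472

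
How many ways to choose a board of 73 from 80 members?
C(80,73) = 80!/(73!×7!) = 3176716400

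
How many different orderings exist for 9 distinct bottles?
9! = 362880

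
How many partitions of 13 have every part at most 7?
Let r_j(i) = number of partitions of i into parts ≤ j, for i = 0..13. r_1(i) = 1 for all i; r_j(i) = r_{j-1}(i) + r_j(i-j). Rows j = 2..7: ≤2: 1 1 2 2 3 3 4 4 5 5 6 6 7 7; ≤3: 1 1 2 3 4 5 7 8 10 12 14 16 19 21; ≤4: 1 1 2 3 5 6 9 11 15 18 23 27 34 39; ≤5: 1 1 2 3 5 7 10 13 18 23 30 37 47 57; ≤6: 1 1 2 3 5 7 11 14 20 26 35 44 58 71; ≤7: 1 1 2 3 5 7 11 15 21 28 38 49 65 82. r_7(13) = 82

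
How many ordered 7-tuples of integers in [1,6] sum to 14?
Coefficient of x^14 in (x + x² + ... + x^6)^7. By inclusion-exclusion on dice exceeding 6: Σ_j (-1)^j C(7,j)·C(14-1-6j, 6) = C(7,0)·C(13,6) - C(7,1)·C(7,6) = 1·1716 - 7·7 = 1667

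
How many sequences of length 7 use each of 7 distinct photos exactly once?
7! = 5040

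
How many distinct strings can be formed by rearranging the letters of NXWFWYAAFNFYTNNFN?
17! / (4! × 5! × 1! × 1! × 2! × 2! × 2!) = 15437822400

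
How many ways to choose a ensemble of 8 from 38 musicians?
C(38,8) = 38!/(8!×30!) = 48903492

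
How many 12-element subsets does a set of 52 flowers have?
C(52,12) = 52!/(12!×40!) = 206379406870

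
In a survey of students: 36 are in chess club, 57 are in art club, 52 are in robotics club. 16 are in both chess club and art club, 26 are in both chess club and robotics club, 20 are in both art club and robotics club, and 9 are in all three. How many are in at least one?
|A∪B∪C| = 36+57+52-16-26-20+9 = 92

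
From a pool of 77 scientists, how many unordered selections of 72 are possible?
C(77,72) = 77!/(72!×5!) = 19757815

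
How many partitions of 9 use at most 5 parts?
By conjugation, equals partitions of 9 into parts ≤ 5. Let r_j(i) = number of partitions of i into parts ≤ j, for i = 0..9. r_1(i) = 1 for all i; r_j(i) = r_{j-1}(i) + r_j(i-j). Rows j = 2..5: ≤2: 1 1 2 2 3 3 4 4 5 5; ≤3: 1 1 2 3 4 5 7 8 10 12; ≤4: 1 1 2 3 5 6 9 11 15 18; ≤5: 1 1 2 3 5 7 10 13 18 23. r_5(9) = 23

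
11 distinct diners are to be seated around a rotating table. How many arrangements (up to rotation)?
Circular: fix one position, arrange the rest. (11-1)! = 3628800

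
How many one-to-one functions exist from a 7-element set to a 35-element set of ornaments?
P(35,7) = 35!/(35-7)! = 33891580800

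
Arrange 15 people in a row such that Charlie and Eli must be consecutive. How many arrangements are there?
Treat the 2 as one block: (15-2+1)! × 2! = 87178291200 × 2 = 174356582400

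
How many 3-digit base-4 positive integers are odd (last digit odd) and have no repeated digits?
Last∈{1,3}. Last=0: 0. Last nonzero: 2×2×P(2,1) = 8. Total = 8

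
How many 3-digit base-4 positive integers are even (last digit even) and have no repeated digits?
Last∈{0,2}. Last=0: 6. Last nonzero: 1×2×P(2,1) = 4. Total = 10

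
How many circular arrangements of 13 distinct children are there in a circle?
Circular: fix one position, arrange the rest. (13-1)! = 479001600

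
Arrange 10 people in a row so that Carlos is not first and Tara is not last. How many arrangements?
By inclusion-exclusion: 10! - 2×(10-1)! + (10-2)! = 3628800 - 725760 + 40320 = 2943360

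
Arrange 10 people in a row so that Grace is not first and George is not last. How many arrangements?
By inclusion-exclusion: 10! - 2×(10-1)! + (10-2)! = 3628800 - 725760 + 40320 = 2943360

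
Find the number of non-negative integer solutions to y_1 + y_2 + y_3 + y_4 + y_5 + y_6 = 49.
C(49+6-1, 6-1) = C(54, 5) = 3162510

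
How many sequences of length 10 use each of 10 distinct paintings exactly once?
10! = 3628800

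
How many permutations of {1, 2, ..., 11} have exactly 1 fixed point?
Choose the 1 fixed point C(11,1) = 11, derange the rest: !10 = Σ_{j=0}^{10} (-1)^j·10!/j! = 3628800 - 3628800 + 1814400 - 604800 + 151200 - 30240 + 5040 - 720 + 90 - 10 + 1 = 1334961. Product = 11 × 1334961 = 14684571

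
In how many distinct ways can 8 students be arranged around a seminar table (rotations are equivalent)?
Circular: fix one position, arrange the rest. (8-1)! = 5040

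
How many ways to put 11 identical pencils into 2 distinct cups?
C(11+2-1, 2-1) = C(12, 1) = 12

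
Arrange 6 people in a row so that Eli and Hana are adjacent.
Treat as block: (6-1)! × 2! = 120 × 2 = 240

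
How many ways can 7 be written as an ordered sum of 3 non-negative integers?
C(7+3-1, 3-1) = C(9, 2) = 36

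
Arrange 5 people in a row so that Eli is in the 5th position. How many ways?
Fix one position: (5-1)! = 24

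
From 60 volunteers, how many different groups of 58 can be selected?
C(60,58) = 60!/(58!×2!) = 1770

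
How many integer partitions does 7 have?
Pentagonal recurrence p(n) = p(n-1) + p(n-2) - p(n-5) - p(n-7) + p(n-12) + p(n-15) - ... gives p(0..6) = 1, 1, 2, 3, 5, 7, 11. p(7) = p(6) + p(5) - p(2) - p(0) = 11 + 7 - 2 - 1 = 15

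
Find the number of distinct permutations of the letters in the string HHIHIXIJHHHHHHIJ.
16! / (4! × 9! × 2! × 1!) = 1201200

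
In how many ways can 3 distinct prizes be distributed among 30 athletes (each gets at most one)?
P(30,3) = 30!/(30-3)! = 24360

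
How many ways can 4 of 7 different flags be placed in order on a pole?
P(7,4) = 7!/(7-4)! = 840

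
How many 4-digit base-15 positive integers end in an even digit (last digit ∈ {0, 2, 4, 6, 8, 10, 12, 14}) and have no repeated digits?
Last∈{0,2,4,6,8,10,12,14}. Last=0: 2184. Last nonzero: 7×13×P(13,2) = 14196. Total = 16380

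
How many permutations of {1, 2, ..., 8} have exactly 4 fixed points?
Choose the 4 fixed points C(8,4) = 70, derange the rest: !4 = Σ_{j=0}^{4} (-1)^j·4!/j! = 24 - 24 + 12 - 4 + 1 = 9. Product = 70 × 9 = 630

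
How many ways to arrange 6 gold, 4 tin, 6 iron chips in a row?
16! / (6! × 4! × 6!) = 1681680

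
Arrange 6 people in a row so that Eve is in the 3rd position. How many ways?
Fix one position: (6-1)! = 120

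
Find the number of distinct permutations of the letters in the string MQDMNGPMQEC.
11! / (1! × 1! × 3! × 2! × 1! × 1! × 1! × 1!) = 3326400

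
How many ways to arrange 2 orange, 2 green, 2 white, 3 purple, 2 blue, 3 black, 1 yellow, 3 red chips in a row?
18! / (2! × 2! × 2! × 3! × 2! × 3! × 1! × 3!) = 1852538688000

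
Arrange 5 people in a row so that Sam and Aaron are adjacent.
Treat as block: (5-1)! × 2! = 24 × 2 = 48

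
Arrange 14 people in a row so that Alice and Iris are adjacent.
Treat as block: (14-1)! × 2! = 6227020800 × 2 = 12454041600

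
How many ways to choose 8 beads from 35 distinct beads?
C(35,8) = 35!/(8!×27!) = 23535820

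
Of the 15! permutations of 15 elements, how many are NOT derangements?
Complement of the derangements. !15 = Σ_{j=0}^{15} (-1)^j·15!/j! = 1307674368000 - 1307674368000 + 653837184000 - 217945728000 + 54486432000 - 10897286400 + 1816214400 - 259459200 + 32432400 - 3603600 + 360360 - 32760 + 2730 - 210 + 15 - 1 = 481066515734. 15! - !15 = 1307674368000 - 481066515734 = 826607852266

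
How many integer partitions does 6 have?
Pentagonal recurrence p(n) = p(n-1) + p(n-2) - p(n-5) - p(n-7) + p(n-12) + p(n-15) - ... gives p(0..5) = 1, 1, 2, 3, 5, 7. p(6) = p(5) + p(4) - p(1) = 7 + 5 - 1 = 11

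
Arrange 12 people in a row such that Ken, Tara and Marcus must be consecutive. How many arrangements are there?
Treat the 3 as one block: (12-3+1)! × 3! = 3628800 × 6 = 21772800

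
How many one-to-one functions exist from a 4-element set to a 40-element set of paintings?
P(40,4) = 40!/(40-4)! = 2193360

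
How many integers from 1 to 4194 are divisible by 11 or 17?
⌊4194/11⌋ + ⌊4194/17⌋ - ⌊4194/187⌋ = 381 + 246 - 22 = 605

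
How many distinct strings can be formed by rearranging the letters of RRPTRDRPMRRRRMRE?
16! / (2! × 1! × 2! × 1! × 1! × 9!) = 14414400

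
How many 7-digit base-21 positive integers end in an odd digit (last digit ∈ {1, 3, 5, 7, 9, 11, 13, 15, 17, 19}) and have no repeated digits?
Last∈{1,3,5,7,9,11,13,15,17,19}. Last=0: 0. Last nonzero: 10×19×P(19,5) = 265118400. Total = 265118400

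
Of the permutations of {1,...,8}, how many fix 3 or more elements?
Exactly j fixed points: C(8,j)·!(8-j); sum over j ≥ 3 (derangement numbers via !m = (m-1)·(!(m-1) + !(m-2)): !0..!5 = 1, 0, 1, 2, 9, 44). Σ_{j=3}^{8} C(8,j)·!(8-j) = C(8,3)·!5 + C(8,4)·!4 + C(8,5)·!3 + C(8,6)·!2 + C(8,7)·!1 + C(8,8)·!0 = 56·44 + 70·9 + 56·2 + 28·1 + 8·0 + 1·1 = 3235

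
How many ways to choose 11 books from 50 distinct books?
C(50,11) = 50!/(11!×39!) = 37353738800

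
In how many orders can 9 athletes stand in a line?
9! = 362880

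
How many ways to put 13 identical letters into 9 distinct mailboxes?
C(13+9-1, 9-1) = C(21, 8) = 203490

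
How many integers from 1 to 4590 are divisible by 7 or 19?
⌊4590/7⌋ + ⌊4590/19⌋ - ⌊4590/133⌋ = 655 + 241 - 34 = 862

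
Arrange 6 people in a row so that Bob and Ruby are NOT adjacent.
Total - adjacent = 6! - (6-1)!×2 = 720 - 240 = 480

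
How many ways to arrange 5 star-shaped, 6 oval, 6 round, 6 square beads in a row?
23! / (5! × 6! × 6! × 6!) = 577185873264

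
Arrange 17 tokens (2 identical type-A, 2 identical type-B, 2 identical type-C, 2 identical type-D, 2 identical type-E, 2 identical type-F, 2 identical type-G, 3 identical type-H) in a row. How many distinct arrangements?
17! / (2! × 2! × 2! × 2! × 2! × 2! × 2! × 3!) = 463134672000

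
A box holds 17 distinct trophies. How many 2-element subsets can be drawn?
C(17,2) = 17!/(2!×15!) = 136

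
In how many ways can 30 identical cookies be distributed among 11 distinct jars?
C(30+11-1, 11-1) = C(40, 10) = 847660528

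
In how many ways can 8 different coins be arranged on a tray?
8! = 40320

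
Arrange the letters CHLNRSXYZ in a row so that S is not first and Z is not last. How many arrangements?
By inclusion-exclusion: 9! - 2×(9-1)! + (9-2)! = 362880 - 80640 + 5040 = 287280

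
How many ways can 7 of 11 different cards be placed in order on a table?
P(11,7) = 11!/(11-7)! = 1663200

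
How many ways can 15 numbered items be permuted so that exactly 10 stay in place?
Choose the 10 fixed points C(15,10) = 3003, derange the rest: !5 = Σ_{j=0}^{5} (-1)^j·5!/j! = 120 - 120 + 60 - 20 + 5 - 1 = 44. Product = 3003 × 44 = 132132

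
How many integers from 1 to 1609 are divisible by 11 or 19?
⌊1609/11⌋ + ⌊1609/19⌋ - ⌊1609/209⌋ = 146 + 84 - 7 = 223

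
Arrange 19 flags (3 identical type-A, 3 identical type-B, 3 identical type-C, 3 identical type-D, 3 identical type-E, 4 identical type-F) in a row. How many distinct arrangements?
19! / (3! × 3! × 3! × 3! × 3! × 4!) = 651819168000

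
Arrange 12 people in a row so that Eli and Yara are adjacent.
Treat as block: (12-1)! × 2! = 39916800 × 2 = 79833600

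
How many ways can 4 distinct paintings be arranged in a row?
4! = 24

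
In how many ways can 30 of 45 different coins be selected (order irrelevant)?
C(45,30) = 45!/(30!×15!) = 344867425584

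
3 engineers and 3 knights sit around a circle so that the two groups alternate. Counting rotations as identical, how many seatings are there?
Fix one of the engineers: (3-1)! ways for the remaining engineers, × 3! ways for the knights = 2 × 6 = 12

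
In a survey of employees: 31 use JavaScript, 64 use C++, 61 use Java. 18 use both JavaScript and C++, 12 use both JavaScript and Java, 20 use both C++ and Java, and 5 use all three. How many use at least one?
|A∪B∪C| = 31+64+61-18-12-20+5 = 111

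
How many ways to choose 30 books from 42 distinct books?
C(42,30) = 42!/(30!×12!) = 11058116888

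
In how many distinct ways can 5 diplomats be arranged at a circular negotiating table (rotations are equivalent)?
Circular: fix one position, arrange the rest. (5-1)! = 24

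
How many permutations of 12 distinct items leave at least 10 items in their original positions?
Exactly j fixed points: C(12,j)·!(12-j); sum over j ≥ 10 (derangement numbers via !m = (m-1)·(!(m-1) + !(m-2)): !0..!2 = 1, 0, 1). Σ_{j=10}^{12} C(12,j)·!(12-j) = C(12,10)·!2 + C(12,11)·!1 + C(12,12)·!0 = 66·1 + 12·0 + 1·1 = 67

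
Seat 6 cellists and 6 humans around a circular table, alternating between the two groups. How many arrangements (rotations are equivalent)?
Fix one of the cellists: (6-1)! ways for the remaining cellists, × 6! ways for the humans = 120 × 720 = 86400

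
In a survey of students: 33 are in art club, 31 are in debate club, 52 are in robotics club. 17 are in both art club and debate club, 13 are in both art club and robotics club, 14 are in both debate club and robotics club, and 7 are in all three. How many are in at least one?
|A∪B∪C| = 33+31+52-17-13-14+7 = 79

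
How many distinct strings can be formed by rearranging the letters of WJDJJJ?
6! / (4! × 1! × 1!) = 30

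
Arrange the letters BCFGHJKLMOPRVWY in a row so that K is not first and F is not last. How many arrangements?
By inclusion-exclusion: 15! - 2×(15-1)! + (15-2)! = 1307674368000 - 174356582400 + 6227020800 = 1139544806400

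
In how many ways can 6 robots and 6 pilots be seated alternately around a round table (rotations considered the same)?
Fix one of the robots: (6-1)! ways for the remaining robots, × 6! ways for the pilots = 120 × 720 = 86400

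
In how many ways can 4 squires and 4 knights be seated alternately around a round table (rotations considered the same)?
Fix one of the squires: (4-1)! ways for the remaining squires, × 4! ways for the knights = 6 × 24 = 144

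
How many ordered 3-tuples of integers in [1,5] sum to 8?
Coefficient of x^8 in (x + x² + ... + x^5)^3. By inclusion-exclusion on dice exceeding 5: Σ_j (-1)^j C(3,j)·C(8-1-5j, 2) = C(3,0)·C(7,2) - C(3,1)·C(2,2) = 1·21 - 3·1 = 18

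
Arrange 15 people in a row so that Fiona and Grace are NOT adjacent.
Total - adjacent = 15! - (15-1)!×2 = 1307674368000 - 174356582400 = 1133317785600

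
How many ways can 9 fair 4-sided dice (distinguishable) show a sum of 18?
Coefficient of x^18 in (x + x² + ... + x^4)^9. By inclusion-exclusion on dice exceeding 4: Σ_j (-1)^j C(9,j)·C(18-1-4j, 8) = C(9,0)·C(17,8) - C(9,1)·C(13,8) + C(9,2)·C(9,8) = 1·24310 - 9·1287 + 36·9 = 13051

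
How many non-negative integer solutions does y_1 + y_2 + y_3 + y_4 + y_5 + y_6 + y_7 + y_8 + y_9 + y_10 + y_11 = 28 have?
C(28+11-1, 11-1) = C(38, 10) = 472733756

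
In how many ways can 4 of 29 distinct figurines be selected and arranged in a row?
P(29,4) = 29!/(29-4)! = 570024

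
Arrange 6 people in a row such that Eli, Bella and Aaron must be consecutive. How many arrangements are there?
Treat the 3 as one block: (6-3+1)! × 3! = 24 × 6 = 144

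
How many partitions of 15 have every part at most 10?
Let r_j(i) = number of partitions of i into parts ≤ j, for i = 0..15. r_1(i) = 1 for all i; r_j(i) = r_{j-1}(i) + r_j(i-j). Rows j = 2..10: ≤2: 1 1 2 2 3 3 4 4 5 5 6 6 7 7 8 8; ≤3: 1 1 2 3 4 5 7 8 10 12 14 16 19 21 24 27; ≤4: 1 1 2 3 5 6 9 11 15 18 23 27 34 39 47 54; ≤5: 1 1 2 3 5 7 10 13 18 23 30 37 47 57 70 84; ≤6: 1 1 2 3 5 7 11 14 20 26 35 44 58 71 90 110; ≤7: 1 1 2 3 5 7 11 15 21 28 38 49 65 82 105 131; ≤8: 1 1 2 3 5 7 11 15 22 29 40 52 70 89 116 146; ≤9: 1 1 2 3 5 7 11 15 22 30 41 54 73 94 123 157; ≤10: 1 1 2 3 5 7 11 15 22 30 42 55 75 97 128 164. r_10(15) = 164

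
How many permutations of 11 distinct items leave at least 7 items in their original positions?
Exactly j fixed points: C(11,j)·!(11-j); sum over j ≥ 7 (derangement numbers via !m = (m-1)·(!(m-1) + !(m-2)): !0..!4 = 1, 0, 1, 2, 9). Σ_{j=7}^{11} C(11,j)·!(11-j) = C(11,7)·!4 + C(11,8)·!3 + C(11,9)·!2 + C(11,10)·!1 + C(11,11)·!0 = 330·9 + 165·2 + 55·1 + 11·0 + 1·1 = 3356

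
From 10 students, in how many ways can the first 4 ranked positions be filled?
P(10,4) = 10!/(10-4)! = 5040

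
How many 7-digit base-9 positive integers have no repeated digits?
First digit: 8 choices (nonzero). Then descending: 8 × 8 × 7 × 6 × 5 × 4 × 3 = 161280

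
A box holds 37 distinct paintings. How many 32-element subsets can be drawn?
C(37,32) = 37!/(32!×5!) = 435897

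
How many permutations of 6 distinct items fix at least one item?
Complement of the derangements. !6 = Σ_{j=0}^{6} (-1)^j·6!/j! = 720 - 720 + 360 - 120 + 30 - 6 + 1 = 265. 6! - !6 = 720 - 265 = 455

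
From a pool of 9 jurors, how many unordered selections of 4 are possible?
C(9,4) = 9!/(4!×5!) = 126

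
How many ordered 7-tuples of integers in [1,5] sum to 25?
Coefficient of x^25 in (x + x² + ... + x^5)^7. By inclusion-exclusion on dice exceeding 5: Σ_j (-1)^j C(7,j)·C(25-1-5j, 6) = C(7,0)·C(24,6) - C(7,1)·C(19,6) + C(7,2)·C(14,6) - C(7,3)·C(9,6) = 1·134596 - 7·27132 + 21·3003 - 35·84 = 4795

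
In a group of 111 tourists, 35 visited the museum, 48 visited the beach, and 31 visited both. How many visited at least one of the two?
|A∪B| = |A| + |B| - |A∩B| = 35 + 48 - 31 = 52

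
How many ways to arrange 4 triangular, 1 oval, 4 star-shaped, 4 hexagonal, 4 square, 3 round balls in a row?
20! / (4! × 1! × 4! × 4! × 4! × 3!) = 1222160940000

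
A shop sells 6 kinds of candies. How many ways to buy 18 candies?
C(18+6-1, 6-1) = C(23, 5) = 33649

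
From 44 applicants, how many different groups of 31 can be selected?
C(44,31) = 44!/(31!×13!) = 51915526432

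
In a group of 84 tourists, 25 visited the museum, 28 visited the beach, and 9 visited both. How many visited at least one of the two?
|A∪B| = |A| + |B| - |A∩B| = 25 + 28 - 9 = 44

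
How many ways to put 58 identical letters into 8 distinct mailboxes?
C(58+8-1, 8-1) = C(65, 7) = 696190560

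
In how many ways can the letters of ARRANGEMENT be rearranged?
11! / (2! × 2! × 2! × 1! × 2! × 1! × 1!) = 2494800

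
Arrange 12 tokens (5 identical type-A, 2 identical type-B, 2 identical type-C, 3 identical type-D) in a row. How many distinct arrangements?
12! / (5! × 2! × 2! × 3!) = 166320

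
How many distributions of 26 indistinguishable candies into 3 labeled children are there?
C(26+3-1, 3-1) = C(28, 2) = 378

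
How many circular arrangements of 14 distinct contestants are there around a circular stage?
Circular: fix one position, arrange the rest. (14-1)! = 6227020800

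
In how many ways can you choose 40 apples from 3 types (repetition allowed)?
C(40+3-1, 3-1) = C(42, 2) = 861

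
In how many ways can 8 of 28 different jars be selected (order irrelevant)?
C(28,8) = 28!/(8!×20!) = 3108105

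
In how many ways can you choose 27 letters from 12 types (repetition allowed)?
C(27+12-1, 12-1) = C(38, 11) = 1203322288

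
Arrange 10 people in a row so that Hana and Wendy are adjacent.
Treat as block: (10-1)! × 2! = 362880 × 2 = 725760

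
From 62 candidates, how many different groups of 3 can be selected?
C(62,3) = 62!/(3!×59!) = 37820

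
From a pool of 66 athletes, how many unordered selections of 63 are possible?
C(66,63) = 66!/(63!×3!) = 45760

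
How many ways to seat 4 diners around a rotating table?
Circular: fix one position, arrange the rest. (4-1)! = 6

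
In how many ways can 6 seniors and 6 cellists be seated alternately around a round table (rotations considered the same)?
Fix one of the seniors: (6-1)! ways for the remaining seniors, × 6! ways for the cellists = 120 × 720 = 86400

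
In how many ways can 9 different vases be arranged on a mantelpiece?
9! = 362880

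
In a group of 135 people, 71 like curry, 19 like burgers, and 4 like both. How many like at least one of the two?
|A∪B| = |A| + |B| - |A∩B| = 71 + 19 - 4 = 86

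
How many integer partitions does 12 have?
Pentagonal recurrence p(n) = p(n-1) + p(n-2) - p(n-5) - p(n-7) + p(n-12) + p(n-15) - ... gives p(0..11) = 1, 1, 2, 3, 5, 7, 11, 15, 22, 30, 42, 56. p(12) = p(11) + p(10) - p(7) - p(5) + p(0) = 56 + 42 - 15 - 7 + 1 = 77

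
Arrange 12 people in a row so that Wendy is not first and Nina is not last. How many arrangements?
By inclusion-exclusion: 12! - 2×(12-1)! + (12-2)! = 479001600 - 79833600 + 3628800 = 402796800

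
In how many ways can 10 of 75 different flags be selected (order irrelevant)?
C(75,10) = 75!/(10!×65!) = 828931106355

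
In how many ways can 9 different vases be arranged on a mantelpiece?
9! = 362880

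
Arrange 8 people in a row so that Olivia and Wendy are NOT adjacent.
Total - adjacent = 8! - (8-1)!×2 = 40320 - 10080 = 30240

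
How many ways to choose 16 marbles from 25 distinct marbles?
C(25,16) = 25!/(16!×9!) = 2042975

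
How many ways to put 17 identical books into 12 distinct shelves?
C(17+12-1, 12-1) = C(28, 11) = 21474180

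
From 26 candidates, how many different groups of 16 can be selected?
C(26,16) = 26!/(16!×10!) = 5311735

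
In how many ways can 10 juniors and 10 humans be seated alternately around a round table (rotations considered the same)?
Fix one of the juniors: (10-1)! ways for the remaining juniors, × 10! ways for the humans = 362880 × 3628800 = 1316818944000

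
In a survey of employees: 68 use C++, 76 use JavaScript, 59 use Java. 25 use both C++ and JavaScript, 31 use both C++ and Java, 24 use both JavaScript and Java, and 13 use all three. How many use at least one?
|A∪B∪C| = 68+76+59-25-31-24+13 = 136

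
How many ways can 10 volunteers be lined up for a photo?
10! = 3628800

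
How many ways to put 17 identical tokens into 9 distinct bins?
C(17+9-1, 9-1) = C(25, 8) = 1081575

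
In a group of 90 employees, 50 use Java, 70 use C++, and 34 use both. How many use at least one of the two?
|A∪B| = |A| + |B| - |A∩B| = 50 + 70 - 34 = 86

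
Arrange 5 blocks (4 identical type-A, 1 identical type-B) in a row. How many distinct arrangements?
5! / (4! × 1!) = 5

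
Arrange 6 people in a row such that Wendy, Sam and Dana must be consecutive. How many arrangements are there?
Treat the 3 as one block: (6-3+1)! × 3! = 24 × 6 = 144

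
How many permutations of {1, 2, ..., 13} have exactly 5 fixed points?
Choose the 5 fixed points C(13,5) = 1287, derange the rest: !8 = Σ_{j=0}^{8} (-1)^j·8!/j! = 40320 - 40320 + 20160 - 6720 + 1680 - 336 + 56 - 8 + 1 = 14833. Product = 1287 × 14833 = 19090071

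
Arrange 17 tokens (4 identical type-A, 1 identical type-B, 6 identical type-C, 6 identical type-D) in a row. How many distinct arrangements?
17! / (4! × 1! × 6! × 6!) = 28588560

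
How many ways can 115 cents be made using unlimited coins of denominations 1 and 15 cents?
Coefficient of x^115 in 1/(1-x^1) · 1/(1-x^15). Use j coins of 15 for j = 0..⌊115/15⌋ = 7, the rest in 1s: 7 + 1 = 8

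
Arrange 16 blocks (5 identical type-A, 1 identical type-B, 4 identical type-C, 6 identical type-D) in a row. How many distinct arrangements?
16! / (5! × 1! × 4! × 6!) = 10090080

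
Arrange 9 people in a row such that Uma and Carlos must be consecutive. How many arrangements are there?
Treat the 2 as one block: (9-2+1)! × 2! = 40320 × 2 = 80640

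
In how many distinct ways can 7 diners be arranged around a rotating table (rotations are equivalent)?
Circular: fix one position, arrange the rest. (7-1)! = 720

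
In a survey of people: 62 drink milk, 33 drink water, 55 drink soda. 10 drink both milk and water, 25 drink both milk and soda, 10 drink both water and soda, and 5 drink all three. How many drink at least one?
|A∪B∪C| = 62+33+55-10-25-10+5 = 110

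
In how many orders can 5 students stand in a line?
5! = 120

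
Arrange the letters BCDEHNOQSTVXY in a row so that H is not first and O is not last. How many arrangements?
By inclusion-exclusion: 13! - 2×(13-1)! + (13-2)! = 6227020800 - 958003200 + 39916800 = 5308934400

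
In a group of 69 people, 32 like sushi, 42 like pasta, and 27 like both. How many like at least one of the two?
|A∪B| = |A| + |B| - |A∩B| = 32 + 42 - 27 = 47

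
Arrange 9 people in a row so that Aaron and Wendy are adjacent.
Treat as block: (9-1)! × 2! = 40320 × 2 = 80640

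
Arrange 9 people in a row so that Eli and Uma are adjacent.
Treat as block: (9-1)! × 2! = 40320 × 2 = 80640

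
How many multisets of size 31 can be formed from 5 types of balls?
C(31+5-1, 5-1) = C(35, 4) = 52360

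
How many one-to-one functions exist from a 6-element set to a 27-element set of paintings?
P(27,6) = 27!/(27-6)! = 213127200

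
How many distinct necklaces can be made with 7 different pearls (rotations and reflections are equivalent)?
(7-1)!/2 = 720/2 = 360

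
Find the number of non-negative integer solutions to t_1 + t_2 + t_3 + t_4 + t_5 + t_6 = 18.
C(18+6-1, 6-1) = C(23, 5) = 33649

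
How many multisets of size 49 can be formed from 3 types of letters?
C(49+3-1, 3-1) = C(51, 2) = 1275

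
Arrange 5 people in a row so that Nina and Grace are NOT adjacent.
Total - adjacent = 5! - (5-1)!×2 = 120 - 48 = 72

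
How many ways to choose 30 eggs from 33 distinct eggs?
C(33,30) = 33!/(30!×3!) = 5456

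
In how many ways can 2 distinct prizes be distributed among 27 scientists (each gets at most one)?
P(27,2) = 27!/(27-2)! = 702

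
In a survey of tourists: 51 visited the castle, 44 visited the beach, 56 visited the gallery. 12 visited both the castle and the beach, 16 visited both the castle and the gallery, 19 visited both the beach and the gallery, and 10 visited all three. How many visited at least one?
|A∪B∪C| = 51+44+56-12-16-19+10 = 114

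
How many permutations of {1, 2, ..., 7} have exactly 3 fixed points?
Choose the 3 fixed points C(7,3) = 35, derange the rest: !4 = Σ_{j=0}^{4} (-1)^j·4!/j! = 24 - 24 + 12 - 4 + 1 = 9. Product = 35 × 9 = 315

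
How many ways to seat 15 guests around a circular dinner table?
Circular: fix one position, arrange the rest. (15-1)! = 87178291200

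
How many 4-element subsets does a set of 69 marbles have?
C(69,4) = 69!/(4!×65!) = 864501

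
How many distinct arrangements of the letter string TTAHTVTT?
8! / (1! × 1! × 5! × 1!) = 336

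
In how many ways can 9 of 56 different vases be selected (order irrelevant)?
C(56,9) = 56!/(9!×47!) = 7575968400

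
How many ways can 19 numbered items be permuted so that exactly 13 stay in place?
Choose the 13 fixed points C(19,13) = 27132, derange the rest: !6 = Σ_{j=0}^{6} (-1)^j·6!/j! = 720 - 720 + 360 - 120 + 30 - 6 + 1 = 265. Product = 27132 × 265 = 7189980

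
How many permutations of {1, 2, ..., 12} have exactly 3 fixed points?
Choose the 3 fixed points C(12,3) = 220, derange the rest: !9 = Σ_{j=0}^{9} (-1)^j·9!/j! = 362880 - 362880 + 181440 - 60480 + 15120 - 3024 + 504 - 72 + 9 - 1 = 133496. Product = 220 × 133496 = 29369120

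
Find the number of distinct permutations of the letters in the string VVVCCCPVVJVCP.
13! / (6! × 4! × 2! × 1!) = 180180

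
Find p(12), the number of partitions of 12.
Pentagonal recurrence p(n) = p(n-1) + p(n-2) - p(n-5) - p(n-7) + p(n-12) + p(n-15) - ... gives p(0..11) = 1, 1, 2, 3, 5, 7, 11, 15, 22, 30, 42, 56. p(12) = p(11) + p(10) - p(7) - p(5) + p(0) = 56 + 42 - 15 - 7 + 1 = 77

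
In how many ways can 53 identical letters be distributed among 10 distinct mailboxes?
C(53+10-1, 10-1) = C(62, 9) = 20286591270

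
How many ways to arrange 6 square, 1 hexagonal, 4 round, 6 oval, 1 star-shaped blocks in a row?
18! / (6! × 1! × 4! × 6! × 1!) = 514594080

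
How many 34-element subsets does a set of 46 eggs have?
C(46,34) = 46!/(34!×12!) = 38910617655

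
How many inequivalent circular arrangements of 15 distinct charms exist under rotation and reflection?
(15-1)!/2 = 87178291200/2 = 43589145600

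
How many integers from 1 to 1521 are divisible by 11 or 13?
⌊1521/11⌋ + ⌊1521/13⌋ - ⌊1521/143⌋ = 138 + 117 - 10 = 245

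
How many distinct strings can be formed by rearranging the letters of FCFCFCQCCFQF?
12! / (5! × 5! × 2!) = 16632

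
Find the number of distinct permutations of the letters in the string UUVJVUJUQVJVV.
13! / (3! × 5! × 4! × 1!) = 360360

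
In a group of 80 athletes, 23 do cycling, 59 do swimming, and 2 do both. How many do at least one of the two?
|A∪B| = |A| + |B| - |A∩B| = 23 + 59 - 2 = 80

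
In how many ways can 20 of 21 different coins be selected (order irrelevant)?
C(21,20) = 21!/(20!×1!) = 21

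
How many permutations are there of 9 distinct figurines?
9! = 362880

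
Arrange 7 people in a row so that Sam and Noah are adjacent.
Treat as block: (7-1)! × 2! = 720 × 2 = 1440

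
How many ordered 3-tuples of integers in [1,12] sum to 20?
Coefficient of x^20 in (x + x² + ... + x^12)^3. By inclusion-exclusion on dice exceeding 12: Σ_j (-1)^j C(3,j)·C(20-1-12j, 2) = C(3,0)·C(19,2) - C(3,1)·C(7,2) = 1·171 - 3·21 = 108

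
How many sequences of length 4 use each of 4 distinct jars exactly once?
4! = 24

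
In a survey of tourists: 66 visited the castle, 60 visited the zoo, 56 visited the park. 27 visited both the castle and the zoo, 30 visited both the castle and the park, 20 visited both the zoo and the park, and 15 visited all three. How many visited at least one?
|A∪B∪C| = 66+60+56-27-30-20+15 = 120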